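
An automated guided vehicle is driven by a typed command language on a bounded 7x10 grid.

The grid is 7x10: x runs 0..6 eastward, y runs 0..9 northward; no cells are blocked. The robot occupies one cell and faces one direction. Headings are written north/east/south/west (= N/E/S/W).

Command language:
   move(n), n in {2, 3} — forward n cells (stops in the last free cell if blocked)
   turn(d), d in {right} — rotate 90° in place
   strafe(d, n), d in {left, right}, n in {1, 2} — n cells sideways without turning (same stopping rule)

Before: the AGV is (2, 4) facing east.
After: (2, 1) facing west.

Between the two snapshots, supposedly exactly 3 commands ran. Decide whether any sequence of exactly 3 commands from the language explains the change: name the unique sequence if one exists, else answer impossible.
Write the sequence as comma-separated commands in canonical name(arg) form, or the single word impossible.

key: cell and facing (now W) both changed — the 3 commands mix motion and turning
t0: (2, 4) facing east
[1] after turn(right): (2, 4) facing south
[2] after move(3): (2, 1) facing south
[3] after turn(right): (2, 1) facing west
no other 3-command option fits: unique.

turn(right), move(3), turn(right)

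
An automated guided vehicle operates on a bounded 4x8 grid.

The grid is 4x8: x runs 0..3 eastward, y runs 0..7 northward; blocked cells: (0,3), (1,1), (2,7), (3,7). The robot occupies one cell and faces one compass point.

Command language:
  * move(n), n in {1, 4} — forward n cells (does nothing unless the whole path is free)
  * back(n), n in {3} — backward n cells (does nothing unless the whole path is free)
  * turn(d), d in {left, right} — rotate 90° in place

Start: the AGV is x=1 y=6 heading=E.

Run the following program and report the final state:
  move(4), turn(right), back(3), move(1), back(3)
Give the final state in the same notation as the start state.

initial: x=1 y=6 heading=E
[1] after move(4): x=1 y=6 heading=E
[2] after turn(right): x=1 y=6 heading=S
[3] after back(3): x=1 y=6 heading=S
[4] after move(1): x=1 y=5 heading=S
[5] after back(3): x=1 y=5 heading=S

x=1 y=5 heading=S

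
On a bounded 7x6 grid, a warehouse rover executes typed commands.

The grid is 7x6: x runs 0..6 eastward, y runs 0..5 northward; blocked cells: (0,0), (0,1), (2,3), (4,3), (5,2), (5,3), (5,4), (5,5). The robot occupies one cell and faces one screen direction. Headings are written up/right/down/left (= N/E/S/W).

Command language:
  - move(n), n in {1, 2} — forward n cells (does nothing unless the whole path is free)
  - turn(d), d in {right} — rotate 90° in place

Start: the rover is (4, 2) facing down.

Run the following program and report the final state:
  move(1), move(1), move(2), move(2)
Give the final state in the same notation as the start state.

(4, 0) facing down

start: (4, 2) facing down
1. move(1) → (4, 1) facing down
2. move(1) → (4, 0) facing down
3. move(2) → (4, 0) facing down
4. move(2) → (4, 0) facing down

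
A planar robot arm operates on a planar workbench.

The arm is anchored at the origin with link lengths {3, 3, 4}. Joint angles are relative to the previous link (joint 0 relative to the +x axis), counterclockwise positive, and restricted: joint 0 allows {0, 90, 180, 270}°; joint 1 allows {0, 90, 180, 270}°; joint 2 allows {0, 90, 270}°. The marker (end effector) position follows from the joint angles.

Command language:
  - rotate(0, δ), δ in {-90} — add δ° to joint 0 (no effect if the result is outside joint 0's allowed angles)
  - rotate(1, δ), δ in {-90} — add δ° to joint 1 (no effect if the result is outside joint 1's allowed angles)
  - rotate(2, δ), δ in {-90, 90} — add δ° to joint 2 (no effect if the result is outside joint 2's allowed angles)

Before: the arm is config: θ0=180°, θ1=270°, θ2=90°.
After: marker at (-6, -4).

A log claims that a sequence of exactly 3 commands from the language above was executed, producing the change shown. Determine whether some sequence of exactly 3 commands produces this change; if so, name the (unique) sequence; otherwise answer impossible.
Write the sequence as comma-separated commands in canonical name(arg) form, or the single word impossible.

rotate(1, -90), rotate(1, -90), rotate(1, -90)

t0: config: θ0=180°, θ1=270°, θ2=90°
1. rotate(1, -90) → config: θ0=180°, θ1=180°, θ2=90°
2. rotate(1, -90) → config: θ0=180°, θ1=90°, θ2=90°
3. rotate(1, -90) → config: θ0=180°, θ1=0°, θ2=90°
no other 3-command option fits: unique.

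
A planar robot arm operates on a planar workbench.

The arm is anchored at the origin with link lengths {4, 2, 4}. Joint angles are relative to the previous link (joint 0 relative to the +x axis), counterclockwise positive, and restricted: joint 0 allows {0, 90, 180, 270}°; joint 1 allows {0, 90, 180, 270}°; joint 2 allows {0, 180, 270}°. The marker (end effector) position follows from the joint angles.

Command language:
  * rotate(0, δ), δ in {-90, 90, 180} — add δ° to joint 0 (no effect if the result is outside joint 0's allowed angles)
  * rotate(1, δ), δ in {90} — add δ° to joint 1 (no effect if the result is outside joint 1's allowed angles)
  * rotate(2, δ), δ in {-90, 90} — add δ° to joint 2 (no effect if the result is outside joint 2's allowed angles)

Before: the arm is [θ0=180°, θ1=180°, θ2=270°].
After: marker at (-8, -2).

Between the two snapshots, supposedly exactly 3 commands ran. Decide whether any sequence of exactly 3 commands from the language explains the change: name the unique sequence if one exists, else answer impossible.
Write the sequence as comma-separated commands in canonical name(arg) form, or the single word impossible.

rotate(1, 90), rotate(1, 90), rotate(1, 90)

begin: [θ0=180°, θ1=180°, θ2=270°]
1. rotate(1, 90) → [θ0=180°, θ1=270°, θ2=270°]
2. rotate(1, 90) → [θ0=180°, θ1=0°, θ2=270°]
3. rotate(1, 90) → [θ0=180°, θ1=90°, θ2=270°]
no rival 3-sequence matches.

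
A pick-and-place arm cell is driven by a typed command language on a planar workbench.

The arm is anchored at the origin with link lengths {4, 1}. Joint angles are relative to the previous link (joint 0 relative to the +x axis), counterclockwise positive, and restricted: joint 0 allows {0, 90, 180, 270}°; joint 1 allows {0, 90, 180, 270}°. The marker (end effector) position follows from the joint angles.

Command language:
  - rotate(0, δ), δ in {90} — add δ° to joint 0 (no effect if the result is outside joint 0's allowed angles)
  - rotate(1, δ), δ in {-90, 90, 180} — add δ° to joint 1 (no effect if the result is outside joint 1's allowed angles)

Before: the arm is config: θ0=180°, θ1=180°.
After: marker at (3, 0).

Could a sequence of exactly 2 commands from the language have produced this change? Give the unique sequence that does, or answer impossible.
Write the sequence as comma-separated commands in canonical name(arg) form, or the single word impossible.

start: config: θ0=180°, θ1=180°
1. rotate(0, 90) → config: θ0=270°, θ1=180°
2. rotate(0, 90) → config: θ0=0°, θ1=180°
all 16 alternatives checked — unique.

rotate(0, 90), rotate(0, 90)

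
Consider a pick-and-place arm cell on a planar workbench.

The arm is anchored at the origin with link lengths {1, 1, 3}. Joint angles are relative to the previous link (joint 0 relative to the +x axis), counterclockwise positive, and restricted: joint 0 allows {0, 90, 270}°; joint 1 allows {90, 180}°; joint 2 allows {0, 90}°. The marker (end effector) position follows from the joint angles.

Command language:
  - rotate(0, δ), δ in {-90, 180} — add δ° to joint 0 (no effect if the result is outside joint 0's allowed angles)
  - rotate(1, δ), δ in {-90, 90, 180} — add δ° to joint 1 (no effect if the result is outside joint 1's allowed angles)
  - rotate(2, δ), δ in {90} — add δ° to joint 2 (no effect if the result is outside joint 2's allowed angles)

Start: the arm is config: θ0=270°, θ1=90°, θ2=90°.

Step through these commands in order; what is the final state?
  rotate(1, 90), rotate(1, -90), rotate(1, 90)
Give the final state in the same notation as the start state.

begin: config: θ0=270°, θ1=90°, θ2=90°
[1] after rotate(1, 90): config: θ0=270°, θ1=180°, θ2=90°
[2] after rotate(1, -90): config: θ0=270°, θ1=90°, θ2=90°
[3] after rotate(1, 90): config: θ0=270°, θ1=180°, θ2=90°

config: θ0=270°, θ1=180°, θ2=90°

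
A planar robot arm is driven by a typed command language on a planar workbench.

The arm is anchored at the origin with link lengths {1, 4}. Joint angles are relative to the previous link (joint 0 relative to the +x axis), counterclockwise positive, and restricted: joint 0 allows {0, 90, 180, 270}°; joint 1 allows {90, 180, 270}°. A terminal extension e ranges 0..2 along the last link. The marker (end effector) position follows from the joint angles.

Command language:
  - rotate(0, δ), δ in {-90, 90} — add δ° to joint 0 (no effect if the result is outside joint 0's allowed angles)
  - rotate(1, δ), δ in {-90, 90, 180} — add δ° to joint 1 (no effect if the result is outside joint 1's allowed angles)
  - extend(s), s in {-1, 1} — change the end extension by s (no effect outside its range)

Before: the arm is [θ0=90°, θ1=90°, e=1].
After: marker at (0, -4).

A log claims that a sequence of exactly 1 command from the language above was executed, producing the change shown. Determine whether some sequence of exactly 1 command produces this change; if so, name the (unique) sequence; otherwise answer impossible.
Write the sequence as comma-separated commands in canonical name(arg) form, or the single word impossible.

rotate(1, 90)

begin: [θ0=90°, θ1=90°, e=1]
step 1 (rotate(1, 90)): [θ0=90°, θ1=180°, e=1]
uniquely the one of 7 1-step routes that fits.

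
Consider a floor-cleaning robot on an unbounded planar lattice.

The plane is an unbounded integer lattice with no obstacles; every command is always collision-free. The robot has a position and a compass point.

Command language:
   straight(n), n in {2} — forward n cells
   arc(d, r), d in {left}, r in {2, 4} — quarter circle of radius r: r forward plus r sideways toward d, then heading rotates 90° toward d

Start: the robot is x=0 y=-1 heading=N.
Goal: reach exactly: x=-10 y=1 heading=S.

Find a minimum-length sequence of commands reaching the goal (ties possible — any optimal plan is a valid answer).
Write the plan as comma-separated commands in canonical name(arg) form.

straight(2), arc(left, 4), straight(2), arc(left, 4)

begin: x=0 y=-1 heading=N
t=1 straight(2) ⇒ x=0 y=1 heading=N
t=2 arc(left, 4) ⇒ x=-4 y=5 heading=W
t=3 straight(2) ⇒ x=-6 y=5 heading=W
t=4 arc(left, 4) ⇒ x=-10 y=1 heading=S
no 3-step plan works, so 4 is optimal.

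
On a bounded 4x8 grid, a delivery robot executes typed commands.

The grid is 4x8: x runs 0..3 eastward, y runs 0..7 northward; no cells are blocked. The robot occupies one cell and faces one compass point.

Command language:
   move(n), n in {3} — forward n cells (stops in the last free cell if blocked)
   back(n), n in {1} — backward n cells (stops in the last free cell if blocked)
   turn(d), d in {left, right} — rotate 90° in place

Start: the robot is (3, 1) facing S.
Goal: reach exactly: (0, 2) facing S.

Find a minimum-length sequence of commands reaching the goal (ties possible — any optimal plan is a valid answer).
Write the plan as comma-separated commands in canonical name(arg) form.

turn(right), move(3), turn(left), back(1)

t0: (3, 1) facing S
step 1 (turn(right)): (3, 1) facing W
step 2 (move(3)): (0, 1) facing W
step 3 (turn(left)): (0, 1) facing S
step 4 (back(1)): (0, 2) facing S
nothing shorter than 4 reaches the goal.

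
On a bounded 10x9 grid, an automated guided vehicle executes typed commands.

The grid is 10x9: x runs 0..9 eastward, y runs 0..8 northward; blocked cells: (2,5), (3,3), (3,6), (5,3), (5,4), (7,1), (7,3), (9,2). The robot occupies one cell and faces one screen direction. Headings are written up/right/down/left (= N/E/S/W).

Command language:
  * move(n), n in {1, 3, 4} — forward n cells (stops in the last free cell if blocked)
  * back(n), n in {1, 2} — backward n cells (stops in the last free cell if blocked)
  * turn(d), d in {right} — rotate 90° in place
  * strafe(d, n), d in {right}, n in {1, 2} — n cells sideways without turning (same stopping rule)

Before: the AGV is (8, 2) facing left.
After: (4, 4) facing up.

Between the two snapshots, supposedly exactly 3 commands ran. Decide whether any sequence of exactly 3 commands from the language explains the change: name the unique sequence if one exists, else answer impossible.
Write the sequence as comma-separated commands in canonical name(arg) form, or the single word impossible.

key: running turn(right) before move(4) would end elsewhere — order is forced
t0: (8, 2) facing left
step 1 (move(4)): (4, 2) facing left
step 2 (strafe(right, 2)): (4, 4) facing left
step 3 (turn(right)): (4, 4) facing up
all 512 alternatives checked — unique.

move(4), strafe(right, 2), turn(right)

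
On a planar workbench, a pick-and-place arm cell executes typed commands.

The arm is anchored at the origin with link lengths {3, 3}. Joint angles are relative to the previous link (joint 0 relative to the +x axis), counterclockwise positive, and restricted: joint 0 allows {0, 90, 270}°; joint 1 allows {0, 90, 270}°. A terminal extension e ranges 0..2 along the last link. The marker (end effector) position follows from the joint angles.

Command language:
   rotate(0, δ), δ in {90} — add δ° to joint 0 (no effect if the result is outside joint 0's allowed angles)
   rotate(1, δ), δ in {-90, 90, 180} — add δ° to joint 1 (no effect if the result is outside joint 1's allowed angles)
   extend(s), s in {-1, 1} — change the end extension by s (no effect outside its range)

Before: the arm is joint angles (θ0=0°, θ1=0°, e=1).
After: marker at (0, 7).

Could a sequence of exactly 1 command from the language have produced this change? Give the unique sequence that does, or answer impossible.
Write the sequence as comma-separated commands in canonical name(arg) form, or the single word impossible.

start: joint angles (θ0=0°, θ1=0°, e=1)
1. rotate(0, 90) → joint angles (θ0=90°, θ1=0°, e=1)
all 6 alternatives checked — unique.

rotate(0, 90)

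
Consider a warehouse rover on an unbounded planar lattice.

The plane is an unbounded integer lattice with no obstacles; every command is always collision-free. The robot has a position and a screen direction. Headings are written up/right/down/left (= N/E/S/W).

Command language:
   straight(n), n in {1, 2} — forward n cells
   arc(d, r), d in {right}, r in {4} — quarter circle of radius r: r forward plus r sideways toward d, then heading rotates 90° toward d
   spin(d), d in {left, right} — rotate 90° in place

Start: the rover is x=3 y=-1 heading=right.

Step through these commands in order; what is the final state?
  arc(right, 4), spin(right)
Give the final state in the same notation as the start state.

t0: x=3 y=-1 heading=right
t=1 arc(right, 4) ⇒ x=7 y=-5 heading=down
t=2 spin(right) ⇒ x=7 y=-5 heading=left

x=7 y=-5 heading=left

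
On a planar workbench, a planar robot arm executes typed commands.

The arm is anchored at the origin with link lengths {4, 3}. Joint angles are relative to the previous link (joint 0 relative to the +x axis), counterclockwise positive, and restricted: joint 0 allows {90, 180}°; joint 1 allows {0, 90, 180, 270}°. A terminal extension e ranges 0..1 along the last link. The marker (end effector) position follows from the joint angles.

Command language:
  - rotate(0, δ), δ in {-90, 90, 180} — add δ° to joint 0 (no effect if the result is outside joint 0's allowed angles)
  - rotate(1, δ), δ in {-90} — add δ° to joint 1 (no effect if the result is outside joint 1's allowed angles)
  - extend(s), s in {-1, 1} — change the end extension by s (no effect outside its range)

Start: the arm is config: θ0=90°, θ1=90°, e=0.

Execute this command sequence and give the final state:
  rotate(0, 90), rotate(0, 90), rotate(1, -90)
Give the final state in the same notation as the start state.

initial: config: θ0=90°, θ1=90°, e=0
1. rotate(0, 90) → config: θ0=180°, θ1=90°, e=0
2. rotate(0, 90) → config: θ0=180°, θ1=90°, e=0
3. rotate(1, -90) → config: θ0=180°, θ1=0°, e=0

config: θ0=180°, θ1=0°, e=0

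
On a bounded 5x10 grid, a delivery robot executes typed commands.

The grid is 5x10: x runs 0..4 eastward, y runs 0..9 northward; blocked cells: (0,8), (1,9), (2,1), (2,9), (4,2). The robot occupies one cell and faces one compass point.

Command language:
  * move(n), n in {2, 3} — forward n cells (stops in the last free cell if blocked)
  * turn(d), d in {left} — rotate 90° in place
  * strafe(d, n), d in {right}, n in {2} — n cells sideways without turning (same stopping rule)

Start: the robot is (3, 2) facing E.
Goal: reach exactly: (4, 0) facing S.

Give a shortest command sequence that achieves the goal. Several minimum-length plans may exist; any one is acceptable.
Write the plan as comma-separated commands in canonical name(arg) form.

from: (3, 2) facing E
[1] after strafe(right, 2): (3, 0) facing E
[2] after move(3): (4, 0) facing E
[3] after turn(left): (4, 0) facing N
[4] after turn(left): (4, 0) facing W
[5] after turn(left): (4, 0) facing S
no 4-step plan works, so 5 is optimal.

strafe(right, 2), move(3), turn(left), turn(left), turn(left)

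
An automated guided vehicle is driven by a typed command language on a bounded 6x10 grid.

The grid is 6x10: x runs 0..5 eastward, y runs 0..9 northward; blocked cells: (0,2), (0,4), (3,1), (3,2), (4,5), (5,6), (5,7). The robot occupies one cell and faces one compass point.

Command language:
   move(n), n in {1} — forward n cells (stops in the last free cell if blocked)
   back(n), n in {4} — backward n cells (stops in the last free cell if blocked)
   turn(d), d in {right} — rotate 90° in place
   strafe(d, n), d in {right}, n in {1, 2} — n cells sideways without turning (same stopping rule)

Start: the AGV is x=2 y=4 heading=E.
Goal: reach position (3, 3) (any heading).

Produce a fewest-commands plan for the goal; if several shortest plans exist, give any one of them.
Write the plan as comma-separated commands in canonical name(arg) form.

move(1), strafe(right, 1)

t0: x=2 y=4 heading=E
step 1 (move(1)): x=3 y=4 heading=E
step 2 (strafe(right, 1)): x=3 y=3 heading=E
shorter routes all fall short; 2 is best.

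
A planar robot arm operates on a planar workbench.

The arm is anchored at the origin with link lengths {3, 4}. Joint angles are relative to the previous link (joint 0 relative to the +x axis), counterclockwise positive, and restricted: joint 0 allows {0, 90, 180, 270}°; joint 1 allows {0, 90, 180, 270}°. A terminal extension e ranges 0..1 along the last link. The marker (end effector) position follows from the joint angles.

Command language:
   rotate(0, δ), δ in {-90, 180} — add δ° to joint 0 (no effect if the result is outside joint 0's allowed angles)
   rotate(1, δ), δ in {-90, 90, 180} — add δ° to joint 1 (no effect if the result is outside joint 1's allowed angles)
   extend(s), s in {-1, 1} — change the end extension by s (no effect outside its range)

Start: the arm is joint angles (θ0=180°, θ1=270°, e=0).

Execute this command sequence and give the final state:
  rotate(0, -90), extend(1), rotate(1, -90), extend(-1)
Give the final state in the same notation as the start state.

begin: joint angles (θ0=180°, θ1=270°, e=0)
[1] after rotate(0, -90): joint angles (θ0=90°, θ1=270°, e=0)
[2] after extend(1): joint angles (θ0=90°, θ1=270°, e=1)
[3] after rotate(1, -90): joint angles (θ0=90°, θ1=180°, e=1)
[4] after extend(-1): joint angles (θ0=90°, θ1=180°, e=0)

joint angles (θ0=90°, θ1=180°, e=0)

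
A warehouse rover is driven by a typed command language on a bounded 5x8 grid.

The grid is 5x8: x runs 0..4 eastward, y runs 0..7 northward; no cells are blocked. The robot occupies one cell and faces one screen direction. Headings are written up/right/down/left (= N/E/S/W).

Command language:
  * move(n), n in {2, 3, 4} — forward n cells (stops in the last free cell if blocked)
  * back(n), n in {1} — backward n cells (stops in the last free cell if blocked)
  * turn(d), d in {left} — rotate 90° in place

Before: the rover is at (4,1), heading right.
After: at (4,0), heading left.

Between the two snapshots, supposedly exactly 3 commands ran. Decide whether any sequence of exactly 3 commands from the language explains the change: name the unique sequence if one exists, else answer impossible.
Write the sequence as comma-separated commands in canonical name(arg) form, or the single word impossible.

turn(left), back(1), turn(left)

key: position moved to (4,0) AND the heading swung to W — translation plus rotation needed
t0: at (4,1), heading right
1. turn(left) → at (4,1), heading up
2. back(1) → at (4,0), heading up
3. turn(left) → at (4,0), heading left
no other 3-command option fits: unique.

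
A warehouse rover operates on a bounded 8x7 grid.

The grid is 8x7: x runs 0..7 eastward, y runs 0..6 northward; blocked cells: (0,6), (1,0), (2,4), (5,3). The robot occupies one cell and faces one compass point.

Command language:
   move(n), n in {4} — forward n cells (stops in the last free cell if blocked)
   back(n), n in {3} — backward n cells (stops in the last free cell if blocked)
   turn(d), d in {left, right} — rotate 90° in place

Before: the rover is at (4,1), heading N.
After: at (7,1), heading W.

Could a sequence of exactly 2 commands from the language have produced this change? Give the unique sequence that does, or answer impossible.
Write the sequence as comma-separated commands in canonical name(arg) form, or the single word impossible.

key: order matters: swapping turn(left) and back(3) lands elsewhere
t0: at (4,1), heading N
t=1 turn(left) ⇒ at (4,1), heading W
t=2 back(3) ⇒ at (7,1), heading W
no rival 2-sequence matches.

turn(left), back(3)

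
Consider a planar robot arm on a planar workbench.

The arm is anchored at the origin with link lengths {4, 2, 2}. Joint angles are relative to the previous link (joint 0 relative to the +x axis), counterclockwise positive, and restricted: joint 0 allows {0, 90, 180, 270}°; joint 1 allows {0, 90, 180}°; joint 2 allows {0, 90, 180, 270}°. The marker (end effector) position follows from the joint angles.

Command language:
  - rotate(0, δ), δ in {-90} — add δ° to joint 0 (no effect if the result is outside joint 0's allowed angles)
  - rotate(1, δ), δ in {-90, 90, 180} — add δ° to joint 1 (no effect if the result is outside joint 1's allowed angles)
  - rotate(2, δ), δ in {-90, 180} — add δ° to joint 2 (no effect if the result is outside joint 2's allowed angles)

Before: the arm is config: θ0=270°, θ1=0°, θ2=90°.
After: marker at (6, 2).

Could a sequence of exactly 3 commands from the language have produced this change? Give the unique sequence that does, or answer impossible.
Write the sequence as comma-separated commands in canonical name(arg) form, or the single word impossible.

from: config: θ0=270°, θ1=0°, θ2=90°
1. rotate(0, -90) → config: θ0=180°, θ1=0°, θ2=90°
2. rotate(0, -90) → config: θ0=90°, θ1=0°, θ2=90°
3. rotate(0, -90) → config: θ0=0°, θ1=0°, θ2=90°
uniquely the one of 216 3-step routes that fits.

rotate(0, -90), rotate(0, -90), rotate(0, -90)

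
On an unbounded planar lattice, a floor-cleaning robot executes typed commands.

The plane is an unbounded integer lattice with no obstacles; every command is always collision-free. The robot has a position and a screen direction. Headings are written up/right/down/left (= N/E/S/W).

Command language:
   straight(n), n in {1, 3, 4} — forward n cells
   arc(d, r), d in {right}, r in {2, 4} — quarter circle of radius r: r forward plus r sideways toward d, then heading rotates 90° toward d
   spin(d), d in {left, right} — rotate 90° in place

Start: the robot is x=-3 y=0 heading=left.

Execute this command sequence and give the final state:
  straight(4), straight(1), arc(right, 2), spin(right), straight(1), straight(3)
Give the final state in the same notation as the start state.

t0: x=-3 y=0 heading=left
[1] after straight(4): x=-7 y=0 heading=left
[2] after straight(1): x=-8 y=0 heading=left
[3] after arc(right, 2): x=-10 y=2 heading=up
[4] after spin(right): x=-10 y=2 heading=right
[5] after straight(1): x=-9 y=2 heading=right
[6] after straight(3): x=-6 y=2 heading=right

x=-6 y=2 heading=right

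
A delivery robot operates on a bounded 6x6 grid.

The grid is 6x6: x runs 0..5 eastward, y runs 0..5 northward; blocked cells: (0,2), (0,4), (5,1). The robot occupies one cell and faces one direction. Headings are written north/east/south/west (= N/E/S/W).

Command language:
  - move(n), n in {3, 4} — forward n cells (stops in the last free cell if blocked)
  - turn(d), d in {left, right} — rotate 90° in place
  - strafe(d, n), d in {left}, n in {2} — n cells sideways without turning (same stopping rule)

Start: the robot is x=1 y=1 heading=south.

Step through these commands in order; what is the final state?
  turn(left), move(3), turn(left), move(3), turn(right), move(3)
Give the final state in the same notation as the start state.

from: x=1 y=1 heading=south
[1] after turn(left): x=1 y=1 heading=east
[2] after move(3): x=4 y=1 heading=east
[3] after turn(left): x=4 y=1 heading=north
[4] after move(3): x=4 y=4 heading=north
[5] after turn(right): x=4 y=4 heading=east
[6] after move(3): x=5 y=4 heading=east

x=5 y=4 heading=east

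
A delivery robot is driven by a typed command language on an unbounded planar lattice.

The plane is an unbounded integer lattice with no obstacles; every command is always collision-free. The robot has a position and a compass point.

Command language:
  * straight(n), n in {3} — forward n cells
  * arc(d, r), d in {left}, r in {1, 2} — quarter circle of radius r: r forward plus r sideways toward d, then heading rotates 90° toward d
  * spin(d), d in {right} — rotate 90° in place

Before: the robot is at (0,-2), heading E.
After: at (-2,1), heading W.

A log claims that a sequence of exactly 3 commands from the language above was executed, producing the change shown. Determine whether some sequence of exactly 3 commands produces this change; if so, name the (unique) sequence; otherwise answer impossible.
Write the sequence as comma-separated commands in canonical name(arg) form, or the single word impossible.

arc(left, 2), arc(left, 1), straight(3)

key: order matters: swapping arc(left, 2) and straight(3) lands elsewhere
t0: at (0,-2), heading E
t=1 arc(left, 2) ⇒ at (2,0), heading N
t=2 arc(left, 1) ⇒ at (1,1), heading W
t=3 straight(3) ⇒ at (-2,1), heading W
uniquely the one of 64 3-step routes that fits.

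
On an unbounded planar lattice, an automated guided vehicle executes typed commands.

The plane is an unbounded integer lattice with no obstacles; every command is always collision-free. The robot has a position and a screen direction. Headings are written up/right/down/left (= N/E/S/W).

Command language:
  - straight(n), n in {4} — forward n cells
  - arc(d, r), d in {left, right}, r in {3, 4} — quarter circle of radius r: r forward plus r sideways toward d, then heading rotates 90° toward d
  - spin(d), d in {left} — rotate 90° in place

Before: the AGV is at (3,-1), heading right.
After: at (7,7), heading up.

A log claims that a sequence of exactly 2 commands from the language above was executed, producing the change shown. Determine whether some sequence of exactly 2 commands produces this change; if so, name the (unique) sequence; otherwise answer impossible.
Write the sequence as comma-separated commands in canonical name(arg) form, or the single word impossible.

arc(left, 4), straight(4)

key: cell and facing (now N) both changed — the 2 commands mix motion and turning
t0: at (3,-1), heading right
[1] after arc(left, 4): at (7,3), heading up
[2] after straight(4): at (7,7), heading up
uniquely the one of 36 2-step routes that fits.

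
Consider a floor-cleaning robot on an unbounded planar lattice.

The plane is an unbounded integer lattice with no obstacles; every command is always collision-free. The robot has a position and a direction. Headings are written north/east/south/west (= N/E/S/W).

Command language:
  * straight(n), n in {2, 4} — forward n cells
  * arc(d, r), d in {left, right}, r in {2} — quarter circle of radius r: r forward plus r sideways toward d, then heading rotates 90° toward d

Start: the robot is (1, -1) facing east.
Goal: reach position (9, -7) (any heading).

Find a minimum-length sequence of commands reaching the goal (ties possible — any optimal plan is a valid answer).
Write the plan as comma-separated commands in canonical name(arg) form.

start: (1, -1) facing east
1. arc(right, 2) → (3, -3) facing south
2. straight(2) → (3, -5) facing south
3. arc(left, 2) → (5, -7) facing east
4. straight(4) → (9, -7) facing east
no 3-step plan works, so 4 is optimal.

arc(right, 2), straight(2), arc(left, 2), straight(4)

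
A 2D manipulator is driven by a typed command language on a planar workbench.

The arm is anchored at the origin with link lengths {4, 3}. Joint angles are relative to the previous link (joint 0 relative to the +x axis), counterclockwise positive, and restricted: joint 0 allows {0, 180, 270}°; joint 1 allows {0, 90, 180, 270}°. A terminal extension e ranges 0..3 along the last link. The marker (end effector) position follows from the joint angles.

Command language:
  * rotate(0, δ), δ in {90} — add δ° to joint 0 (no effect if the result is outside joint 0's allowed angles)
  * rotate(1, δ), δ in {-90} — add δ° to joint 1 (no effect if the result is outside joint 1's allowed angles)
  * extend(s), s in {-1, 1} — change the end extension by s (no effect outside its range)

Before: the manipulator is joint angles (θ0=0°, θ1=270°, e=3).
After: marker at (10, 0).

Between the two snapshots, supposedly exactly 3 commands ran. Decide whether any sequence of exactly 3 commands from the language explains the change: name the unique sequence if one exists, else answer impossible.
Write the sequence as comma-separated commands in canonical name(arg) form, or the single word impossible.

rotate(1, -90), rotate(1, -90), rotate(1, -90)

begin: joint angles (θ0=0°, θ1=270°, e=3)
[1] after rotate(1, -90): joint angles (θ0=0°, θ1=180°, e=3)
[2] after rotate(1, -90): joint angles (θ0=0°, θ1=90°, e=3)
[3] after rotate(1, -90): joint angles (θ0=0°, θ1=0°, e=3)
uniquely the one of 64 3-step routes that fits.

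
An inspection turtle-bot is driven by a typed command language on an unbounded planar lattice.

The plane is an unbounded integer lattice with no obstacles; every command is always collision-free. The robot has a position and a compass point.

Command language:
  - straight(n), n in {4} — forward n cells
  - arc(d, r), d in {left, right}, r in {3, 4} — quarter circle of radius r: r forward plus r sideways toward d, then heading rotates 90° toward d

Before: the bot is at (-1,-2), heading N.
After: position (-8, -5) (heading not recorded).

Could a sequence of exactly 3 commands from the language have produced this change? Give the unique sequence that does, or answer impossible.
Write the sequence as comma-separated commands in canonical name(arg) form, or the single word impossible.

arc(left, 4), arc(left, 3), straight(4)

key: order matters: swapping arc(left, 4) and straight(4) lands elsewhere
from: at (-1,-2), heading N
[1] after arc(left, 4): at (-5,2), heading W
[2] after arc(left, 3): at (-8,-1), heading S
[3] after straight(4): at (-8,-5), heading S
all 125 alternatives checked — unique.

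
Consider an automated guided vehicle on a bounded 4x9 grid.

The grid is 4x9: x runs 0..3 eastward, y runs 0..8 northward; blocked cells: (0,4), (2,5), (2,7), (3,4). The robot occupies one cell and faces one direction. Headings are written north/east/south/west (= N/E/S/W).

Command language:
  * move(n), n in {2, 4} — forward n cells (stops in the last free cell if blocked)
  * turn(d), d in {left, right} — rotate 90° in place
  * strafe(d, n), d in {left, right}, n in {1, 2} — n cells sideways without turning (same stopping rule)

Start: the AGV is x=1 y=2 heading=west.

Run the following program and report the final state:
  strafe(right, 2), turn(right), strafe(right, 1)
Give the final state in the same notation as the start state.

initial: x=1 y=2 heading=west
[1] after strafe(right, 2): x=1 y=4 heading=west
[2] after turn(right): x=1 y=4 heading=north
[3] after strafe(right, 1): x=2 y=4 heading=north

x=2 y=4 heading=north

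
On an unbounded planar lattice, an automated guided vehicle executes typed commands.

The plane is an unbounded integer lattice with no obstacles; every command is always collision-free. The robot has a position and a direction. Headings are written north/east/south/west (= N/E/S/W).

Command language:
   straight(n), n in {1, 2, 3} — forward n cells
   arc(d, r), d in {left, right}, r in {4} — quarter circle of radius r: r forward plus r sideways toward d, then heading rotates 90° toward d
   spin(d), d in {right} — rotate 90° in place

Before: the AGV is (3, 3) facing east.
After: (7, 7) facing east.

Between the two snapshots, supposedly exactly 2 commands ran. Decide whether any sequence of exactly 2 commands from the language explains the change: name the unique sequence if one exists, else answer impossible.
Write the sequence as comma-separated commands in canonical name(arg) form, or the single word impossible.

key: still facing E at the end — net rotation zero over 2 steps
from: (3, 3) facing east
step 1 (arc(left, 4)): (7, 7) facing north
step 2 (spin(right)): (7, 7) facing east
all 36 alternatives checked — unique.

arc(left, 4), spin(right)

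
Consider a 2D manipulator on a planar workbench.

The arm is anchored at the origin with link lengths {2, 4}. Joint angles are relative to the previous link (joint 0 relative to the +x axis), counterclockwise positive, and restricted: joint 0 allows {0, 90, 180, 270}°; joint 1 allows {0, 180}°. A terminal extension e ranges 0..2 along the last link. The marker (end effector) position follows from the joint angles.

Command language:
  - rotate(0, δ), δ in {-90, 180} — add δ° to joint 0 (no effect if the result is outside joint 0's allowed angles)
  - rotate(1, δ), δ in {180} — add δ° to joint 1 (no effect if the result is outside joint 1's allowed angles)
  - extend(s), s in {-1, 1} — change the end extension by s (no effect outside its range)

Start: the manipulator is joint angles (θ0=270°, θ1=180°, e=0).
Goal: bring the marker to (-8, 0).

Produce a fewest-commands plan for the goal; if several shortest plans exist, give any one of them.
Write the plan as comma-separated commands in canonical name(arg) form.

rotate(0, -90), rotate(1, 180), extend(1), extend(1)

start: joint angles (θ0=270°, θ1=180°, e=0)
step 1 (rotate(0, -90)): joint angles (θ0=180°, θ1=180°, e=0)
step 2 (rotate(1, 180)): joint angles (θ0=180°, θ1=0°, e=0)
step 3 (extend(1)): joint angles (θ0=180°, θ1=0°, e=1)
step 4 (extend(1)): joint angles (θ0=180°, θ1=0°, e=2)
no 3-step plan works, so 4 is optimal.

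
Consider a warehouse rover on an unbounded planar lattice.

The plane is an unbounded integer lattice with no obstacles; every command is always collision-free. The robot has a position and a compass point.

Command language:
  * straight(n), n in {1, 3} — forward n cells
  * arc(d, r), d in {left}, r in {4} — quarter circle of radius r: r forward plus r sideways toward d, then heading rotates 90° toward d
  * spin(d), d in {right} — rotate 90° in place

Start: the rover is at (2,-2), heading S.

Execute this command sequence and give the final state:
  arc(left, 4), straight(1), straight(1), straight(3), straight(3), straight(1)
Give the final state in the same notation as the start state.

t0: at (2,-2), heading S
t=1 arc(left, 4) ⇒ at (6,-6), heading E
t=2 straight(1) ⇒ at (7,-6), heading E
t=3 straight(1) ⇒ at (8,-6), heading E
t=4 straight(3) ⇒ at (11,-6), heading E
t=5 straight(3) ⇒ at (14,-6), heading E
t=6 straight(1) ⇒ at (15,-6), heading E

at (15,-6), heading E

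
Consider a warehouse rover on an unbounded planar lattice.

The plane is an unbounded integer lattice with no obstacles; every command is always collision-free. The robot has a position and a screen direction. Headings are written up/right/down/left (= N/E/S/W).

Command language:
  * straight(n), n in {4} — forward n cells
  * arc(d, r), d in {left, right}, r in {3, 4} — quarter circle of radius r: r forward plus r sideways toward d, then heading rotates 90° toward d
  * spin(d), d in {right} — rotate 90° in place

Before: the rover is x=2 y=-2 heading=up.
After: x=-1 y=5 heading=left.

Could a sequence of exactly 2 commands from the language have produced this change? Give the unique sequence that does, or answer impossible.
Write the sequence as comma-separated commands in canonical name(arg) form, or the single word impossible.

straight(4), arc(left, 3)

key: order matters: swapping straight(4) and arc(left, 3) lands elsewhere
start: x=2 y=-2 heading=up
[1] after straight(4): x=2 y=2 heading=up
[2] after arc(left, 3): x=-1 y=5 heading=left
uniquely the one of 36 2-step routes that fits.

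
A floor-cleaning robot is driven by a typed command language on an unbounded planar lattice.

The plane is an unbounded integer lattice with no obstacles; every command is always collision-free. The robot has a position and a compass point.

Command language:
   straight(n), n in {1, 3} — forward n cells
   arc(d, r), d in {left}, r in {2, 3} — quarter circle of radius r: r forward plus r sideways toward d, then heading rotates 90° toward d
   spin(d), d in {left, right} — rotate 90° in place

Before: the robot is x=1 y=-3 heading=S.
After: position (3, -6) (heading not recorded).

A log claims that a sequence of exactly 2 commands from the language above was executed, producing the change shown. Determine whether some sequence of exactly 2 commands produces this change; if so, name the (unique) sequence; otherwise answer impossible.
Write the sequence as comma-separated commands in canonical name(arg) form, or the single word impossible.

straight(1), arc(left, 2)

key: order matters: swapping straight(1) and arc(left, 2) lands elsewhere
initial: x=1 y=-3 heading=S
[1] after straight(1): x=1 y=-4 heading=S
[2] after arc(left, 2): x=3 y=-6 heading=E
uniquely the one of 36 2-step routes that fits.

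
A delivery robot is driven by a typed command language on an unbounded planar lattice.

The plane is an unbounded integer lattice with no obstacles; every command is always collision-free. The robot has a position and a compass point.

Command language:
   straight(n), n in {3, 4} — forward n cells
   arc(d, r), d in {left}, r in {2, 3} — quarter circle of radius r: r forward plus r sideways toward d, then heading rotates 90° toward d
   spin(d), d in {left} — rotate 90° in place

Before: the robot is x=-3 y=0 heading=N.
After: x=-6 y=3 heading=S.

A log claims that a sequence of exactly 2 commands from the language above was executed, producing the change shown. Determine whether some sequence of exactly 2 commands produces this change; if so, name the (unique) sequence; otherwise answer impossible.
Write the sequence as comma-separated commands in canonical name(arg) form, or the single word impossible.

key: order matters: swapping arc(left, 3) and spin(left) lands elsewhere
t0: x=-3 y=0 heading=N
1. arc(left, 3) → x=-6 y=3 heading=W
2. spin(left) → x=-6 y=3 heading=S
uniquely the one of 25 2-step routes that fits.

arc(left, 3), spin(left)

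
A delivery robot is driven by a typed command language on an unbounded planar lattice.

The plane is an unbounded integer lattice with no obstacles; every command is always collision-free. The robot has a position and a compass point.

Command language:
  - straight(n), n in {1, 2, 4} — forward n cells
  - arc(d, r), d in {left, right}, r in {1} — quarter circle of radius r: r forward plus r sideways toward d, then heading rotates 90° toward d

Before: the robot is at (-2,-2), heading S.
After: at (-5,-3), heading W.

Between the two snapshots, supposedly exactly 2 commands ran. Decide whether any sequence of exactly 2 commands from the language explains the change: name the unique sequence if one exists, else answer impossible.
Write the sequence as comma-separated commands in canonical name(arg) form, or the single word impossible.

key: position moved to (-5,-3) AND the heading swung to W — translation plus rotation needed
initial: at (-2,-2), heading S
[1] after arc(right, 1): at (-3,-3), heading W
[2] after straight(2): at (-5,-3), heading W
no other 2-command option fits: unique.

arc(right, 1), straight(2)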